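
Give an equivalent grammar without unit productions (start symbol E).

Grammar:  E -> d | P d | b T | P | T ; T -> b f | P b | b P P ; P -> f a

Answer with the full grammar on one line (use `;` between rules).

Unit pairs: E ⇒* {P, T}.
For each unit pair (A, B), copy every non-unit production of B to A, then drop all unit productions.

E -> d | P d | b T | f a | b f | P b | b P P; T -> b f | P b | b P P; P -> f a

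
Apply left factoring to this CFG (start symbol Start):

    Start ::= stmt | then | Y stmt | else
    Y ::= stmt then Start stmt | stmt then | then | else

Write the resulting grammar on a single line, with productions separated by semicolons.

Start ::= stmt | then | Y stmt | else; Y ::= then | else | stmt then Y1; Y1 ::= Start stmt | eps

Y has alternatives sharing prefix 'stmt then': factor to Y → stmt then Y1 with Y1 → Start stmt | ε.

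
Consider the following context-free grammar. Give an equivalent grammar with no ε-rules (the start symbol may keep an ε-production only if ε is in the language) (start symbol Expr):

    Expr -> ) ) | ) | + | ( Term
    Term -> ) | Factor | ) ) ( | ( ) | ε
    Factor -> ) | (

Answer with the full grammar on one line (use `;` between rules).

Expr -> ) ) | ) | + | ( Term | (; Term -> ) | Factor | ) ) ( | ( ); Factor -> ) | (

The nullable symbols are {Term}.
ε ∉ L(G), so no ε-production is kept.
Add the nullable-subset variants: Expr → ( Term gives ( Term | (.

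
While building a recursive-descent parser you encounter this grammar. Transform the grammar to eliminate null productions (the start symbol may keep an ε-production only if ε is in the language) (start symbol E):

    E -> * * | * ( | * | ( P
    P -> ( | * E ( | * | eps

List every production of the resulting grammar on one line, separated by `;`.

E -> * * | * ( | * | ( P | (; P -> ( | * E ( | *

Nullable set = {P}.
ε ∉ L(G), so no ε-production is kept.
Expand every rule over subsets of its nullable positions: E → ( P gives ( P | (.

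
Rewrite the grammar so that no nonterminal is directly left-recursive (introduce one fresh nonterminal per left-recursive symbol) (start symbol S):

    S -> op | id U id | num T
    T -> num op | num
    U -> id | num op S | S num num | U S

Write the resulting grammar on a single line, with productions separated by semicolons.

S -> op | id U id | num T; T -> num op | num; U -> id U' | num op S U' | S num num U'; U' -> S U' | ε

U is directly left-recursive.
For U: α = {S}, β = {id, num op S, S num num}. Rewrite as U → β U' and U' → α U' | ε.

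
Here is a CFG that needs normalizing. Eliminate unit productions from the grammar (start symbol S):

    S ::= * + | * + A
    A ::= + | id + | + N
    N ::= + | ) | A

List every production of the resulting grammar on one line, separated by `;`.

S ::= * + | * + A; A ::= + | id + | + N; N ::= + | ) | id + | + N

Unit pairs: N ⇒* {A}.
For each unit pair (A, B), copy every non-unit production of B to A, then drop all unit productions.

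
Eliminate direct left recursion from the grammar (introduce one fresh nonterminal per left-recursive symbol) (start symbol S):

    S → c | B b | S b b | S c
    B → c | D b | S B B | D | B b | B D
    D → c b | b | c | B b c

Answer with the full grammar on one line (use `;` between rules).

S → c S' | B b S'; B → c B' | D b B' | S B B B' | D B'; D → c b | b | c | B b c; S' → b b S' | c S' | ε; B' → b B' | D B' | ε

Directly left-recursive nonterminals: S, B.
For S: α = {b b, c}, β = {c, B b}. Rewrite as S → β S' and S' → α S' | ε.
For B: α = {b, D}, β = {c, D b, S B B, D}. Rewrite as B → β B' and B' → α B' | ε.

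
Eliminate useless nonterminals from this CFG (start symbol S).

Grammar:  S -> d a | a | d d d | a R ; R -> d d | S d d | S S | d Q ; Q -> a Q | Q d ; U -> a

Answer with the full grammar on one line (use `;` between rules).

Generating nonterminals: {R, S, U}.
Reachable from S after that: {R, S}.
Removed useless symbols: {Q, U} and every production mentioning them.

S -> d a | a | d d d | a R; R -> d d | S d d | S S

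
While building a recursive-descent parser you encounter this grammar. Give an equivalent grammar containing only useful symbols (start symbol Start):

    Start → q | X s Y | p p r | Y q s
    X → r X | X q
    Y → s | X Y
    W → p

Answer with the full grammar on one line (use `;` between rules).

Generating nonterminals: {Start, W, Y}.
Reachable from Start after that: {Start, Y}.
Removed useless symbols: {W, X} and every production mentioning them.

Start → q | p p r | Y q s; Y → s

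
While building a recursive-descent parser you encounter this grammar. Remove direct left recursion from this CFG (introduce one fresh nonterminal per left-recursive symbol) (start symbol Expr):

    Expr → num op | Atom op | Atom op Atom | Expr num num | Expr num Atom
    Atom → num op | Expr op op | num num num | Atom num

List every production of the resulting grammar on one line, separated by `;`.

Expr → num op Expr1 | Atom op Expr1 | Atom op Atom Expr1; Atom → num op Atom1 | Expr op op Atom1 | num num num Atom1; Expr1 → num num Expr1 | num Atom Expr1 | ε; Atom1 → num Atom1 | ε

Expr, Atom are directly left-recursive.
For Expr: α = {num num, num Atom}, β = {num op, Atom op, Atom op Atom}. Rewrite as Expr → β Expr1 and Expr1 → α Expr1 | ε.
For Atom: α = {num}, β = {num op, Expr op op, num num num}. Rewrite as Atom → β Atom1 and Atom1 → α Atom1 | ε.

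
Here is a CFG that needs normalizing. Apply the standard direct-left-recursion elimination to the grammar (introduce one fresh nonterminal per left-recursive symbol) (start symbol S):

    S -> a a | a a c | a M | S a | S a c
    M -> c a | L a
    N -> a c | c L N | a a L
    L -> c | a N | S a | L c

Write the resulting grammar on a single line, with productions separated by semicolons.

S -> a a S' | a a c S' | a M S'; M -> c a | L a; N -> a c | c L N | a a L; L -> c L' | a N L' | S a L'; S' -> a S' | a c S' | ε; L' -> c L' | ε

Left recursion appears on S, L.
For S: α = {a, a c}, β = {a a, a a c, a M}. Rewrite as S → β S' and S' → α S' | ε.
For L: α = {c}, β = {c, a N, S a}. Rewrite as L → β L' and L' → α L' | ε.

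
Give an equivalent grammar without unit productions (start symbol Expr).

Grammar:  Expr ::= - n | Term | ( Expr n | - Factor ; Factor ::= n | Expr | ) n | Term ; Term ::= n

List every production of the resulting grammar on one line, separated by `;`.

Expr ::= n | - n | ( Expr n | - Factor; Factor ::= n | ) n | - n | ( Expr n | - Factor; Term ::= n

Unit pairs: Expr ⇒* {Term}; Factor ⇒* {Expr, Term}.
For every A with A ⇒* B via unit rules, add B's non-unit alternatives to A; then delete every rule of the form X → Y.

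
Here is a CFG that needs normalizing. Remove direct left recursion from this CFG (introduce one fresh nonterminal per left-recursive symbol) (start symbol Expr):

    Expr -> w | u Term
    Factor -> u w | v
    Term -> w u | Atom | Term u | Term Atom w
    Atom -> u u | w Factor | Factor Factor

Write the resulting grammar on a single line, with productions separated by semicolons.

Left recursion appears on Term.
For Term: α = {u, Atom w}, β = {w u, Atom}. Rewrite as Term → β Term1 and Term1 → α Term1 | ε.

Expr -> w | u Term; Factor -> u w | v; Term -> w u Term1 | Atom Term1; Atom -> u u | w Factor | Factor Factor; Term1 -> u Term1 | Atom w Term1 | ε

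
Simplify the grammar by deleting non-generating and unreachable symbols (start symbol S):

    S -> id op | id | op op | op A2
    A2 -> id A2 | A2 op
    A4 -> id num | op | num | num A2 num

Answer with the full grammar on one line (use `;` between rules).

Generating nonterminals: {A4, S}.
Reachable from S after that: {S}.
Removed useless symbols: {A2, A4} and every production mentioning them.

S -> id op | id | op op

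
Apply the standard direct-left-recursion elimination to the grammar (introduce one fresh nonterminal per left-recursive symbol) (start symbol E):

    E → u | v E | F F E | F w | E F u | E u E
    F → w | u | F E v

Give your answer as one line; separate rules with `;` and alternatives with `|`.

E → u E' | v E E' | F F E E' | F w E'; F → w F' | u F'; E' → F u E' | u E E' | ε; F' → E v F' | ε

E, F are directly left-recursive.
For E: α = {F u, u E}, β = {u, v E, F F E, F w}. Rewrite as E → β E' and E' → α E' | ε.
For F: α = {E v}, β = {w, u}. Rewrite as F → β F' and F' → α F' | ε.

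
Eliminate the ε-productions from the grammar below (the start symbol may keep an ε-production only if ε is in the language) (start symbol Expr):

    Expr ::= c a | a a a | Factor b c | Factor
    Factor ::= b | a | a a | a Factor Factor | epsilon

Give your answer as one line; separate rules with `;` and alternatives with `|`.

Nullable set = {Expr, Factor}.
ε ∈ L(G) since Expr is nullable, so keep Expr → ε.
For each production, add variants omitting each subset of nullable occurrences: Expr → Factor b c gives Factor b c | b c. Factor → a Factor Factor gives a Factor Factor | a Factor.

Expr ::= c a | a a a | Factor b c | b c | Factor | epsilon; Factor ::= b | a | a a | a Factor Factor | a Factor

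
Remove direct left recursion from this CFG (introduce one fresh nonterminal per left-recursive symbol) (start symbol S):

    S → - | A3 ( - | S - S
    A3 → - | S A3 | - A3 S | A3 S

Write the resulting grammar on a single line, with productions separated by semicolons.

S → - S' | A3 ( - S'; A3 → - A3' | S A3 A3' | - A3 S A3'; S' → - S S' | ε; A3' → S A3' | ε

Left recursion appears on S, A3.
For S: α = {- S}, β = {-, A3 ( -}. Rewrite as S → β S' and S' → α S' | ε.
For A3: α = {S}, β = {-, S A3, - A3 S}. Rewrite as A3 → β A3' and A3' → α A3' | ε.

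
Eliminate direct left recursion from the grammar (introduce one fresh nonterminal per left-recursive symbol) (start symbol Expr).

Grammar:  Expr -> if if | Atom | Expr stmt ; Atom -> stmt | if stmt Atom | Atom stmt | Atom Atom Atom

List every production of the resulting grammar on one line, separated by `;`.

Left recursion appears on Expr, Atom.
For Expr: α = {stmt}, β = {if if, Atom}. Rewrite as Expr → β Expr1 and Expr1 → α Expr1 | ε.
For Atom: α = {stmt, Atom Atom}, β = {stmt, if stmt Atom}. Rewrite as Atom → β Atom1 and Atom1 → α Atom1 | ε.

Expr -> if if Expr1 | Atom Expr1; Atom -> stmt Atom1 | if stmt Atom Atom1; Expr1 -> stmt Expr1 | ε; Atom1 -> stmt Atom1 | Atom Atom Atom1 | ε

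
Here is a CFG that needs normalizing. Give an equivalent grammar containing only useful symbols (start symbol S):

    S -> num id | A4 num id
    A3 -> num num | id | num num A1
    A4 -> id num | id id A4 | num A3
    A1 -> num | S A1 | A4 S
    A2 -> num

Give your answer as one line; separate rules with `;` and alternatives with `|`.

S -> num id | A4 num id; A3 -> num num | id | num num A1; A4 -> id num | id id A4 | num A3; A1 -> num | S A1 | A4 S

Generating nonterminals: {A1, A2, A3, A4, S}.
Reachable from S after that: {A1, A3, A4, S}.
Removed useless symbols: {A2} and every production mentioning them.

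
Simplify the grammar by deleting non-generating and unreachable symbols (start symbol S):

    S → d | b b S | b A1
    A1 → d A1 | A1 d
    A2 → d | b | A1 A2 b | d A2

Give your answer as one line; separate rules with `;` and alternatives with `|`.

Generating nonterminals: {A2, S}.
Reachable from S after that: {S}.
Removed useless symbols: {A1, A2} and every production mentioning them.

S → d | b b S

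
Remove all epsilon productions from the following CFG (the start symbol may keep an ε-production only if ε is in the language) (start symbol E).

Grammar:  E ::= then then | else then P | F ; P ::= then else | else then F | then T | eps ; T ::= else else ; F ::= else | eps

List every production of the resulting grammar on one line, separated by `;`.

The nullable symbols are {E, F, P}.
ε ∈ L(G) since E is nullable, so keep E → ε.
Add the nullable-subset variants: E → else then P gives else then P | else then. P → else then F gives else then F | else then.

E ::= then then | else then P | else then | F | ε; P ::= then else | else then F | else then | then T; T ::= else else; F ::= else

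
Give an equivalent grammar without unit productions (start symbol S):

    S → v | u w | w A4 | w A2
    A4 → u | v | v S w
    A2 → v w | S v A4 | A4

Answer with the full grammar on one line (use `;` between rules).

Unit pairs: A2 ⇒* {A4}.
For each unit pair (A, B), copy every non-unit production of B to A, then drop all unit productions.

S → v | u w | w A4 | w A2; A4 → u | v | v S w; A2 → u | v | v S w | v w | S v A4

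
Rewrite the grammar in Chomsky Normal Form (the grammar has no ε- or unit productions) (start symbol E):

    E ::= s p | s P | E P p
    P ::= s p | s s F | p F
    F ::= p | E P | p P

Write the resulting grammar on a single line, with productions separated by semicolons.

E ::= X1 X2 | X1 P | E Y1; P ::= X1 X2 | X1 Y2 | X2 F; F ::= p | E P | X2 P; X1 ::= s; X2 ::= p; Y1 ::= P X2; Y2 ::= X1 F

Introduce a nonterminal for each terminal appearing in a rule of length ≥ 2: X1 → s, X2 → p.
Binarize each right-hand side of length ≥ 3 by chaining fresh nonterminals (Y1, Y2, …): affected rules were E → E P X2; P → X1 X1 F.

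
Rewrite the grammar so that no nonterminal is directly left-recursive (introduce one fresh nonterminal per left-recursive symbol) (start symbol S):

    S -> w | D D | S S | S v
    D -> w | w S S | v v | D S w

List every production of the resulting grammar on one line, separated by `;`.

S -> w S' | D D S'; D -> w D' | w S S D' | v v D'; S' -> S S' | v S' | epsilon; D' -> S w D' | epsilon

Directly left-recursive nonterminals: S, D.
For S: α = {S, v}, β = {w, D D}. Rewrite as S → β S' and S' → α S' | ε.
For D: α = {S w}, β = {w, w S S, v v}. Rewrite as D → β D' and D' → α D' | ε.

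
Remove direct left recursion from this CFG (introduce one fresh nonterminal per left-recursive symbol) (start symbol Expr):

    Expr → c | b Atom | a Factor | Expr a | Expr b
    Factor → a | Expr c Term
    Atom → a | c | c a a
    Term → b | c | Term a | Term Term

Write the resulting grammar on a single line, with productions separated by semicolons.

Expr → c Expr1 | b Atom Expr1 | a Factor Expr1; Factor → a | Expr c Term; Atom → a | c | c a a; Term → b Term1 | c Term1; Expr1 → a Expr1 | b Expr1 | ε; Term1 → a Term1 | Term Term1 | ε

Left recursion appears on Expr, Term.
For Expr: α = {a, b}, β = {c, b Atom, a Factor}. Rewrite as Expr → β Expr1 and Expr1 → α Expr1 | ε.
For Term: α = {a, Term}, β = {b, c}. Rewrite as Term → β Term1 and Term1 → α Term1 | ε.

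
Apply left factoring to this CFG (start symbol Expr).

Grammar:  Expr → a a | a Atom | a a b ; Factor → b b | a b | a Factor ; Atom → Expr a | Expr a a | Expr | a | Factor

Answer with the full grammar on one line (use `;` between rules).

Expr → a Expr1; Factor → b b | a Factor1; Atom → a | Factor | Expr Atom1; Expr1 → Atom | a Expr11; Factor1 → b | Factor; Atom1 → ε | a Atom11; Expr11 → ε | b; Atom11 → ε | a

Expr has alternatives sharing prefix 'a': factor to Expr → a Expr1 with Expr1 → a | Atom | a b.
Factor has alternatives sharing prefix 'a': factor to Factor → a Factor1 with Factor1 → b | Factor.
Atom has alternatives sharing prefix 'Expr': factor to Atom → Expr Atom1 with Atom1 → a | a a | ε.
Expr1 has alternatives sharing prefix 'a': factor to Expr1 → a Expr11 with Expr11 → ε | b.
Atom1 has alternatives sharing prefix 'a': factor to Atom1 → a Atom11 with Atom11 → ε | a.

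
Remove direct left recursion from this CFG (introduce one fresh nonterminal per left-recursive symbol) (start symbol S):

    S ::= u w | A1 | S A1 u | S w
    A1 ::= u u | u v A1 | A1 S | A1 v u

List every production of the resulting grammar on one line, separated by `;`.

S ::= u w S' | A1 S'; A1 ::= u u A1' | u v A1 A1'; S' ::= A1 u S' | w S' | ε; A1' ::= S A1' | v u A1' | ε

Directly left-recursive nonterminals: S, A1.
For S: α = {A1 u, w}, β = {u w, A1}. Rewrite as S → β S' and S' → α S' | ε.
For A1: α = {S, v u}, β = {u u, u v A1}. Rewrite as A1 → β A1' and A1' → α A1' | ε.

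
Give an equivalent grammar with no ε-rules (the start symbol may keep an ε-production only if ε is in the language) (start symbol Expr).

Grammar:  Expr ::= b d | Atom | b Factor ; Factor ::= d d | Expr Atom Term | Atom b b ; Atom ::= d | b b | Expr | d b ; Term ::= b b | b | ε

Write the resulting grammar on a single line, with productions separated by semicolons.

Nullable set = {Term}.
ε ∉ L(G), so no ε-production is kept.
Expand every rule over subsets of its nullable positions: Factor → Expr Atom Term gives Expr Atom Term | Expr Atom.

Expr ::= b d | Atom | b Factor; Factor ::= d d | Expr Atom Term | Expr Atom | Atom b b; Atom ::= d | b b | Expr | d b; Term ::= b b | b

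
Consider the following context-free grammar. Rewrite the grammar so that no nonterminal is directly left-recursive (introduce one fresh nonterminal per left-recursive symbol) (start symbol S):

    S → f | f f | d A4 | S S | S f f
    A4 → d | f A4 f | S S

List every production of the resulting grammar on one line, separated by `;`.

S → f S' | f f S' | d A4 S'; A4 → d | f A4 f | S S; S' → S S' | f f S' | ε

Left recursion appears on S.
For S: α = {S, f f}, β = {f, f f, d A4}. Rewrite as S → β S' and S' → α S' | ε.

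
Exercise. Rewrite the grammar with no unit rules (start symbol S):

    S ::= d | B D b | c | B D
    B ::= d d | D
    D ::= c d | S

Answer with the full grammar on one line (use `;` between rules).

Unit pairs: B ⇒* {D, S}; D ⇒* {S}.
For each unit pair (A, B), copy every non-unit production of B to A, then drop all unit productions.

S ::= d | B D b | c | B D; B ::= d d | d | B D b | c | B D | c d; D ::= d | B D b | c | B D | c d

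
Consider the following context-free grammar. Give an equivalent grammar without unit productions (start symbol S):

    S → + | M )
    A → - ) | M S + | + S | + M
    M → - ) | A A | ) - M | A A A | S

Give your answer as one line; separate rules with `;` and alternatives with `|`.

Unit pairs: M ⇒* {S}.
For every A with A ⇒* B via unit rules, add B's non-unit alternatives to A; then delete every rule of the form X → Y.

S → + | M ); A → - ) | M S + | + S | + M; M → + | M ) | - ) | A A | ) - M | A A A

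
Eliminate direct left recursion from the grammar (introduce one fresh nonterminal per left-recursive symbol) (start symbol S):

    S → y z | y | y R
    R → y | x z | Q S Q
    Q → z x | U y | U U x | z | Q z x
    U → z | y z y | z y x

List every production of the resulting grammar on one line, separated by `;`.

Left recursion appears on Q.
For Q: α = {z x}, β = {z x, U y, U U x, z}. Rewrite as Q → β Q' and Q' → α Q' | ε.

S → y z | y | y R; R → y | x z | Q S Q; Q → z x Q' | U y Q' | U U x Q' | z Q'; U → z | y z y | z y x; Q' → z x Q' | ε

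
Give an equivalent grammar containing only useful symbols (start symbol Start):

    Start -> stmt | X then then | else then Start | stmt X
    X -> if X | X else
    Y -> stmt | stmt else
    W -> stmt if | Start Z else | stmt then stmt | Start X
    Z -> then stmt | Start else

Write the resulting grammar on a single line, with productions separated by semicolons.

Generating nonterminals: {Start, W, Y, Z}.
Reachable from Start after that: {Start}.
Removed useless symbols: {W, X, Y, Z} and every production mentioning them.

Start -> stmt | else then Start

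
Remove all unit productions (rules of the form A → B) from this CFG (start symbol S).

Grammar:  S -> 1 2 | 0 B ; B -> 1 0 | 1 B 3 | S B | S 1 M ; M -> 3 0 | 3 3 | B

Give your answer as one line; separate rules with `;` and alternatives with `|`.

S -> 1 2 | 0 B; B -> 1 0 | 1 B 3 | S B | S 1 M; M -> 1 0 | 1 B 3 | S B | S 1 M | 3 0 | 3 3

Unit pairs: M ⇒* {B}.
For every A with A ⇒* B via unit rules, add B's non-unit alternatives to A; then delete every rule of the form X → Y.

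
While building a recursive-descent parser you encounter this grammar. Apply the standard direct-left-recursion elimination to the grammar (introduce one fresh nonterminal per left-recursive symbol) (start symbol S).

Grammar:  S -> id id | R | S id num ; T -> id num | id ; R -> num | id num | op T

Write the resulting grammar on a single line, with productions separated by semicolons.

Directly left-recursive nonterminal: S.
For S: α = {id num}, β = {id id, R}. Rewrite as S → β S' and S' → α S' | ε.

S -> id id S' | R S'; T -> id num | id; R -> num | id num | op T; S' -> id num S' | ε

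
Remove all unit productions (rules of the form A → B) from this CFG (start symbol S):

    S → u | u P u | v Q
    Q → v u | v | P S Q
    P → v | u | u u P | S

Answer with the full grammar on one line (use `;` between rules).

Unit pairs: P ⇒* {S}.
For each unit pair (A, B), copy every non-unit production of B to A, then drop all unit productions.

S → u | u P u | v Q; Q → v u | v | P S Q; P → u | u P u | v Q | v | u u P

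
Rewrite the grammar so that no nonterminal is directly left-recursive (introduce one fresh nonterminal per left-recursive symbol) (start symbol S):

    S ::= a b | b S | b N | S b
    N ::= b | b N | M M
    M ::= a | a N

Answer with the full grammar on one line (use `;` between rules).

S ::= a b S' | b S S' | b N S'; N ::= b | b N | M M; M ::= a | a N; S' ::= b S' | epsilon

Directly left-recursive nonterminal: S.
For S: α = {b}, β = {a b, b S, b N}. Rewrite as S → β S' and S' → α S' | ε.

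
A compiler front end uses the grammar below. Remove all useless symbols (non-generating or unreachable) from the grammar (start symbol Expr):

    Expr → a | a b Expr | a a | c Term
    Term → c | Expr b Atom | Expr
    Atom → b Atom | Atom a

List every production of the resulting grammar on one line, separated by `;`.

Generating nonterminals: {Expr, Term}.
Reachable from Expr after that: {Expr, Term}.
Removed useless symbols: {Atom} and every production mentioning them.

Expr → a | a b Expr | a a | c Term; Term → c | Expr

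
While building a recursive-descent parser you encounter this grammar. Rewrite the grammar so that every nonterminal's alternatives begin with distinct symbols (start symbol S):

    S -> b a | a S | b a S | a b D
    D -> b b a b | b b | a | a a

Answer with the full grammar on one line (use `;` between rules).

S -> b a S' | a S''; D -> b b D' | a D''; S' -> ε | S; S'' -> S | b D; D' -> a b | ε; D'' -> ε | a

S has alternatives sharing prefix 'b a': factor to S → b a S' with S' → ε | S.
S has alternatives sharing prefix 'a': factor to S → a S'' with S'' → S | b D.
D has alternatives sharing prefix 'b b': factor to D → b b D' with D' → a b | ε.
D has alternatives sharing prefix 'a': factor to D → a D'' with D'' → ε | a.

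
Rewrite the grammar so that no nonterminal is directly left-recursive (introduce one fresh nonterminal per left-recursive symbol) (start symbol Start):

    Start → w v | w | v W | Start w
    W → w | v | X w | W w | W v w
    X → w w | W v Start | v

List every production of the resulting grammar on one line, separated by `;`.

Directly left-recursive nonterminals: Start, W.
For Start: α = {w}, β = {w v, w, v W}. Rewrite as Start → β Start1 and Start1 → α Start1 | ε.
For W: α = {w, v w}, β = {w, v, X w}. Rewrite as W → β W1 and W1 → α W1 | ε.

Start → w v Start1 | w Start1 | v W Start1; W → w W1 | v W1 | X w W1; X → w w | W v Start | v; Start1 → w Start1 | epsilon; W1 → w W1 | v w W1 | epsilon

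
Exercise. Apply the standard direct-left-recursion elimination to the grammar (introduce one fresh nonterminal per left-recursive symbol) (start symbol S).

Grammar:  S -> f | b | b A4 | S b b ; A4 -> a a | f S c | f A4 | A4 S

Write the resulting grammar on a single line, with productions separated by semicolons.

S -> f S' | b S' | b A4 S'; A4 -> a a A4' | f S c A4' | f A4 A4'; S' -> b b S' | ε; A4' -> S A4' | ε

S, A4 are directly left-recursive.
For S: α = {b b}, β = {f, b, b A4}. Rewrite as S → β S' and S' → α S' | ε.
For A4: α = {S}, β = {a a, f S c, f A4}. Rewrite as A4 → β A4' and A4' → α A4' | ε.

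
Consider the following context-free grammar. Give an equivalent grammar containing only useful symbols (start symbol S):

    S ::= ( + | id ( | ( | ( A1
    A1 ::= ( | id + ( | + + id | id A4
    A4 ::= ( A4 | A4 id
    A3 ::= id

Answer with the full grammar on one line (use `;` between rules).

Generating nonterminals: {A1, A3, S}.
Reachable from S after that: {A1, S}.
Removed useless symbols: {A3, A4} and every production mentioning them.

S ::= ( + | id ( | ( | ( A1; A1 ::= ( | id + ( | + + id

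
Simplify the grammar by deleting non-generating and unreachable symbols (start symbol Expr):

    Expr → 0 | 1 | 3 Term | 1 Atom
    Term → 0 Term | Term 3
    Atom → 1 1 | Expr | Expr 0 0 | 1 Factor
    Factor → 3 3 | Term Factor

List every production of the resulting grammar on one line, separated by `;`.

Generating nonterminals: {Atom, Expr, Factor}.
Reachable from Expr after that: {Atom, Expr, Factor}.
Removed useless symbols: {Term} and every production mentioning them.

Expr → 0 | 1 | 1 Atom; Atom → 1 1 | Expr | Expr 0 0 | 1 Factor; Factor → 3 3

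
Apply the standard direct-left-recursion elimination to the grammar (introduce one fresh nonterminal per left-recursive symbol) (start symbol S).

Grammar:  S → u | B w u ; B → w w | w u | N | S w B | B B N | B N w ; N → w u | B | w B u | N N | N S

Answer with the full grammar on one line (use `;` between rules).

Left recursion appears on B, N.
For B: α = {B N, N w}, β = {w w, w u, N, S w B}. Rewrite as B → β B' and B' → α B' | ε.
For N: α = {N, S}, β = {w u, B, w B u}. Rewrite as N → β N' and N' → α N' | ε.

S → u | B w u; B → w w B' | w u B' | N B' | S w B B'; N → w u N' | B N' | w B u N'; B' → B N B' | N w B' | ε; N' → N N' | S N' | ε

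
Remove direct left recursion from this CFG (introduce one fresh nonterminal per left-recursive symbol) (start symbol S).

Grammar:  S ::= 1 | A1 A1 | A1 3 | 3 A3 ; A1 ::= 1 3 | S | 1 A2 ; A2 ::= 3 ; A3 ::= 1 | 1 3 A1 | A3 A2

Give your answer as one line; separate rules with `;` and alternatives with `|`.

Left recursion appears on A3.
For A3: α = {A2}, β = {1, 1 3 A1}. Rewrite as A3 → β A3' and A3' → α A3' | ε.

S ::= 1 | A1 A1 | A1 3 | 3 A3; A1 ::= 1 3 | S | 1 A2; A2 ::= 3; A3 ::= 1 A3' | 1 3 A1 A3'; A3' ::= A2 A3' | ε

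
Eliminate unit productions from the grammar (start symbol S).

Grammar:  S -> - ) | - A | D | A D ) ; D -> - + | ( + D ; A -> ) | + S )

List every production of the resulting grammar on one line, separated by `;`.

Unit pairs: S ⇒* {D}.
Replace each nonterminal's rules with the union of the non-unit rules of every nonterminal it unit-derives.

S -> - + | ( + D | - ) | - A | A D ); D -> - + | ( + D; A -> ) | + S )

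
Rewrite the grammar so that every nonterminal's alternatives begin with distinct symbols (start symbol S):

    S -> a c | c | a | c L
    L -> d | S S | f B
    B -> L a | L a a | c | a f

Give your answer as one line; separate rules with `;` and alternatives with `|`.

S -> a S' | c S''; L -> d | S S | f B; B -> c | a f | L a B'; S' -> c | ε; S'' -> ε | L; B' -> ε | a

S has alternatives sharing prefix 'a': factor to S → a S' with S' → c | ε.
S has alternatives sharing prefix 'c': factor to S → c S'' with S'' → ε | L.
B has alternatives sharing prefix 'L a': factor to B → L a B' with B' → ε | a.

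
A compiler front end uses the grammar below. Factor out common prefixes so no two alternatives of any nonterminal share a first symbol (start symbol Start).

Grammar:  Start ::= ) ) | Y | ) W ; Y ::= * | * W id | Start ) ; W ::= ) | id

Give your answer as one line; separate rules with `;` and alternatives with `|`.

Start has alternatives sharing prefix ')': factor to Start → ) Start1 with Start1 → ) | W.
Y has alternatives sharing prefix '*': factor to Y → * Y1 with Y1 → ε | W id.

Start ::= Y | ) Start1; Y ::= Start ) | * Y1; W ::= ) | id; Start1 ::= ) | W; Y1 ::= ε | W id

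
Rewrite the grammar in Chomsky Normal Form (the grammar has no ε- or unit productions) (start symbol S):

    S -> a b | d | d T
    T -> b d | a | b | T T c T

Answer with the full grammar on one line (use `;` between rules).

Introduce a nonterminal for each terminal appearing in a rule of length ≥ 2: X1 → a, X2 → b, X3 → d, X4 → c.
Binarize each right-hand side of length ≥ 3 by chaining fresh nonterminals (Y1, Y2, …): affected rules were T → T T X4 T.

S -> X1 X2 | d | X3 T; T -> X2 X3 | a | b | T Y1; X1 -> a; X2 -> b; X3 -> d; X4 -> c; Y1 -> T Y2; Y2 -> X4 T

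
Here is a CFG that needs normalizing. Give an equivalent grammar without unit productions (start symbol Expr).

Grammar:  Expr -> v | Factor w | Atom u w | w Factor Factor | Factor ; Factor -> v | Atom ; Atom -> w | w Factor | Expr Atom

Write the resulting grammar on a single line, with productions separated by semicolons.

Unit pairs: Expr ⇒* {Atom, Factor}; Factor ⇒* {Atom}.
For every A with A ⇒* B via unit rules, add B's non-unit alternatives to A; then delete every rule of the form X → Y.

Expr -> w | w Factor | Expr Atom | v | Factor w | Atom u w | w Factor Factor; Factor -> w | w Factor | Expr Atom | v; Atom -> w | w Factor | Expr Atom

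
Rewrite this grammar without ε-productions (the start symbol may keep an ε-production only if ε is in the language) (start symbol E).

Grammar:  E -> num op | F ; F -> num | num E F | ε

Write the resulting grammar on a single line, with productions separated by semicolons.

E -> num op | F | ε; F -> num | num E F | num E | num F

Nullable set = {E, F}.
ε ∈ L(G) since E is nullable, so keep E → ε.
Expand every rule over subsets of its nullable positions: F → num E F gives num E F | num E | num F.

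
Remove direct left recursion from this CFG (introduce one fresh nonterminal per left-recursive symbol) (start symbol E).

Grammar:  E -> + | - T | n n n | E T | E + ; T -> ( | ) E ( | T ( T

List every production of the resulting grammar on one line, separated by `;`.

E -> + E' | - T E' | n n n E'; T -> ( T' | ) E ( T'; E' -> T E' | + E' | ε; T' -> ( T T' | ε

Directly left-recursive nonterminals: E, T.
For E: α = {T, +}, β = {+, - T, n n n}. Rewrite as E → β E' and E' → α E' | ε.
For T: α = {( T}, β = {(, ) E (}. Rewrite as T → β T' and T' → α T' | ε.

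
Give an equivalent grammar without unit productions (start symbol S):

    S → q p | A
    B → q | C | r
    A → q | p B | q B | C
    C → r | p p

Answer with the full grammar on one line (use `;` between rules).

S → r | p p | q p | q | p B | q B; B → q | r | p p; A → r | p p | q | p B | q B; C → r | p p

Unit pairs: A ⇒* {C}; B ⇒* {C}; S ⇒* {A, C}.
For each unit pair (A, B), copy every non-unit production of B to A, then drop all unit productions.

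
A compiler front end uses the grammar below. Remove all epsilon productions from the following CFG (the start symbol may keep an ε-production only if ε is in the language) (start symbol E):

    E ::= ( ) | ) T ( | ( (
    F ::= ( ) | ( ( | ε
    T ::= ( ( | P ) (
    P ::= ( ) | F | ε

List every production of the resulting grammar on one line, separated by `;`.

E ::= ( ) | ) T ( | ( (; F ::= ( ) | ( (; T ::= ( ( | P ) ( | ) (; P ::= ( ) | F

Nullable nonterminals: {F, P}.
ε ∉ L(G), so no ε-production is kept.
Expand every rule over subsets of its nullable positions: T → P ) ( gives P ) ( | ) (.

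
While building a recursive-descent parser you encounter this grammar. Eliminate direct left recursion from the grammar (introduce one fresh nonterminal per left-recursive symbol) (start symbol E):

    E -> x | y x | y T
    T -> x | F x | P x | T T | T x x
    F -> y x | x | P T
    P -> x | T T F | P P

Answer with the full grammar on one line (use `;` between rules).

Directly left-recursive nonterminals: T, P.
For T: α = {T, x x}, β = {x, F x, P x}. Rewrite as T → β T' and T' → α T' | ε.
For P: α = {P}, β = {x, T T F}. Rewrite as P → β P' and P' → α P' | ε.

E -> x | y x | y T; T -> x T' | F x T' | P x T'; F -> y x | x | P T; P -> x P' | T T F P'; T' -> T T' | x x T' | epsilon; P' -> P P' | epsilon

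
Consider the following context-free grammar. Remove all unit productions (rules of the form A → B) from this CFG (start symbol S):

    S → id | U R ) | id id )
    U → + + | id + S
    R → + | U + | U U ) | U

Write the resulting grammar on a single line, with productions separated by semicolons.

S → id | U R ) | id id ); U → + + | id + S; R → + + | id + S | + | U + | U U )

Unit pairs: R ⇒* {U}.
Replace each nonterminal's rules with the union of the non-unit rules of every nonterminal it unit-derives.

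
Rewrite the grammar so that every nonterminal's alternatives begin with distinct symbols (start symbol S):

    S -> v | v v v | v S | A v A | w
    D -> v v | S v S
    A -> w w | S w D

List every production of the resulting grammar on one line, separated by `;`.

S -> A v A | w | v S'; D -> v v | S v S; A -> w w | S w D; S' -> ε | v v | S

S has alternatives sharing prefix 'v': factor to S → v S' with S' → ε | v v | S.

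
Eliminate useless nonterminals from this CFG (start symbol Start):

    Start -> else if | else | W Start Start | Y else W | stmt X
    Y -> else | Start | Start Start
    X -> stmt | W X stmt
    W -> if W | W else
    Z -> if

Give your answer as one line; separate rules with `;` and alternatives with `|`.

Start -> else if | else | stmt X; X -> stmt

Generating nonterminals: {Start, X, Y, Z}.
Reachable from Start after that: {Start, X}.
Removed useless symbols: {W, Y, Z} and every production mentioning them.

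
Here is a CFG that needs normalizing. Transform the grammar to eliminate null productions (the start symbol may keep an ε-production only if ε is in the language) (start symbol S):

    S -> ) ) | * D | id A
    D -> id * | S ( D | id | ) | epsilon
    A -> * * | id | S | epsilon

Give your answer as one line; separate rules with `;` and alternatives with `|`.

S -> ) ) | * D | * | id A | id; D -> id * | S ( D | S ( | id | ); A -> * * | id | S

Nullable nonterminals: {A, D}.
ε ∉ L(G), so no ε-production is kept.
For each production, add variants omitting each subset of nullable occurrences: S → * D gives * D | *. S → id A gives id A | id. D → S ( D gives S ( D | S (.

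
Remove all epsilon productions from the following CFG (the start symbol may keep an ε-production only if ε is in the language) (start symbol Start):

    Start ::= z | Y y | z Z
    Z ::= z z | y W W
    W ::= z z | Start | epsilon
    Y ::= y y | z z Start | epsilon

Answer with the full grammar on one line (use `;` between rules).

Start ::= z | Y y | y | z Z; Z ::= z z | y W W | y W | y; W ::= z z | Start; Y ::= y y | z z Start

The nullable symbols are {W, Y}.
ε ∉ L(G), so no ε-production is kept.
Expand every rule over subsets of its nullable positions: Start → Y y gives Y y | y. Z → y W W gives y W W | y W | y.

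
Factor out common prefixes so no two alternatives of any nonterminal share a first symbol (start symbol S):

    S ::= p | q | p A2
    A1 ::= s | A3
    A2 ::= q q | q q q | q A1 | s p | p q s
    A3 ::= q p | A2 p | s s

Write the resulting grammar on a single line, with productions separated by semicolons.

S has alternatives sharing prefix 'p': factor to S → p S' with S' → ε | A2.
A2 has alternatives sharing prefix 'q': factor to A2 → q A2' with A2' → q | q q | A1.
A2' has alternatives sharing prefix 'q': factor to A2' → q A2'' with A2'' → ε | q.

S ::= q | p S'; A1 ::= s | A3; A2 ::= s p | p q s | q A2'; A3 ::= q p | A2 p | s s; S' ::= ε | A2; A2' ::= A1 | q A2''; A2'' ::= ε | q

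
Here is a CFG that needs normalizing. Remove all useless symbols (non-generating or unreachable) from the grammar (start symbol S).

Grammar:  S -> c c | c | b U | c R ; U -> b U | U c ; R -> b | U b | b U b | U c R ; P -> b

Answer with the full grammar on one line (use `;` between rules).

Generating nonterminals: {P, R, S}.
Reachable from S after that: {R, S}.
Removed useless symbols: {P, U} and every production mentioning them.

S -> c c | c | c R; R -> b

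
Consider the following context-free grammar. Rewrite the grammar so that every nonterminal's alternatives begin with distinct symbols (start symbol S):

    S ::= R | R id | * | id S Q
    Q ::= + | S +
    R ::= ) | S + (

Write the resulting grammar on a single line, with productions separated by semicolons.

S has alternatives sharing prefix 'R': factor to S → R S' with S' → ε | id.

S ::= * | id S Q | R S'; Q ::= + | S +; R ::= ) | S + (; S' ::= ε | id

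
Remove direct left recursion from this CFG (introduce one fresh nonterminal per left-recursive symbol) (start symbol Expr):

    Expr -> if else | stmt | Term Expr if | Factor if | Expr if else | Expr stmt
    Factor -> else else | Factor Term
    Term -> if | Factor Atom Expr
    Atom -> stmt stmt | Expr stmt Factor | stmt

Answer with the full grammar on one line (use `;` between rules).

Expr -> if else Expr1 | stmt Expr1 | Term Expr if Expr1 | Factor if Expr1; Factor -> else else Factor1; Term -> if | Factor Atom Expr; Atom -> stmt stmt | Expr stmt Factor | stmt; Expr1 -> if else Expr1 | stmt Expr1 | ε; Factor1 -> Term Factor1 | ε

Expr, Factor are directly left-recursive.
For Expr: α = {if else, stmt}, β = {if else, stmt, Term Expr if, Factor if}. Rewrite as Expr → β Expr1 and Expr1 → α Expr1 | ε.
For Factor: α = {Term}, β = {else else}. Rewrite as Factor → β Factor1 and Factor1 → α Factor1 | ε.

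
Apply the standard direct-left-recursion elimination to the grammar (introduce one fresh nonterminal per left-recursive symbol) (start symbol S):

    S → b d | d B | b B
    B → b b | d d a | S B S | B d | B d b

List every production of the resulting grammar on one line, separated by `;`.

Left recursion appears on B.
For B: α = {d, d b}, β = {b b, d d a, S B S}. Rewrite as B → β B' and B' → α B' | ε.

S → b d | d B | b B; B → b b B' | d d a B' | S B S B'; B' → d B' | d b B' | ε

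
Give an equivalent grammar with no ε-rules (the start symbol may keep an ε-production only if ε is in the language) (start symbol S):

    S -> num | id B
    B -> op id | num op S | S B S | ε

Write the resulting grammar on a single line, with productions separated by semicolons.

S -> num | id B | id; B -> op id | num op S | S B S | S S

The nullable symbols are {B}.
ε ∉ L(G), so no ε-production is kept.
For each production, add variants omitting each subset of nullable occurrences: S → id B gives id B | id. B → S B S gives S B S | S S.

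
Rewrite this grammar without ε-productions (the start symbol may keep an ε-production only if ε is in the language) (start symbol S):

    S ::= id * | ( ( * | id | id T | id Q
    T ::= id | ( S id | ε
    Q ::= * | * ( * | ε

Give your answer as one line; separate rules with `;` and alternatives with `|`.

Nullable set = {Q, T}.
ε ∉ L(G), so no ε-production is kept.

S ::= id * | ( ( * | id | id T | id Q; T ::= id | ( S id; Q ::= * | * ( *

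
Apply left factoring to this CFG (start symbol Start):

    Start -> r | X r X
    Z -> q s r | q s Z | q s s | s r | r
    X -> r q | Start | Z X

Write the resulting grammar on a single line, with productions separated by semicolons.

Start -> r | X r X; Z -> s r | r | q s Z1; X -> r q | Start | Z X; Z1 -> r | Z | s

Z has alternatives sharing prefix 'q s': factor to Z → q s Z1 with Z1 → r | Z | s.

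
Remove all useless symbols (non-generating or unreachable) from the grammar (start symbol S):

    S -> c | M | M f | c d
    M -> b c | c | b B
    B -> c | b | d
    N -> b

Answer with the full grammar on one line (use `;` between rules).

Generating nonterminals: {B, M, N, S}.
Reachable from S after that: {B, M, S}.
Removed useless symbols: {N} and every production mentioning them.

S -> c | M | M f | c d; M -> b c | c | b B; B -> c | b | d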